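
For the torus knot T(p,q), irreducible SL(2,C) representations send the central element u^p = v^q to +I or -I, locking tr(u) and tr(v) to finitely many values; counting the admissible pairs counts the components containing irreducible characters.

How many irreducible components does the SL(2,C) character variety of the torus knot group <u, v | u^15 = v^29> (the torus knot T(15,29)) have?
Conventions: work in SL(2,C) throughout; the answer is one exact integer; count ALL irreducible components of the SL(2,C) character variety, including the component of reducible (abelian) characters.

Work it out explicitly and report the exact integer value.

197

In the torus knot group T(15,29), u^15 = v^29 is central, so an irreducible representation sends it to +I or -I (Schur).
On an irreducible component, tr(u) is locked at 2*cos(pi*alpha/15) for some alpha in 1..14, and tr(v) at 2*cos(pi*beta/29) for some beta in 1..28.
Consistency of u^15 = (-1)^alpha I with v^29 = (-1)^beta I forces alpha = beta (mod 2).
Enumerate parity-matched pairs: 7*14 odd-odd plus 7*14 even-even gives 196.
That is 196 components of irreducible characters, and with the reducible (abelian) component the total is 197.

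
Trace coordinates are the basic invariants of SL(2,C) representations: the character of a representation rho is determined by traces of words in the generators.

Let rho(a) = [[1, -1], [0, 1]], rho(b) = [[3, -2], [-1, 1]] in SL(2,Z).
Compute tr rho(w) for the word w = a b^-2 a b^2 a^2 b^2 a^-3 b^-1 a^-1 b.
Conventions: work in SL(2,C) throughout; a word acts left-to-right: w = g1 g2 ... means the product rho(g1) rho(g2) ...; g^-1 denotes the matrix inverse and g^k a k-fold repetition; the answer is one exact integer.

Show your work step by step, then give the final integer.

2069

rho(a) = [[1, -1], [0, 1]]
... * rho(b^-1) = [[1, 2], [1, 3]]  ->  [[0, -1], [1, 3]]
... * rho(b^-1) = [[1, 2], [1, 3]]  ->  [[-1, -3], [4, 11]]
... * rho(a) = [[1, -1], [0, 1]]  ->  [[-1, -2], [4, 7]]
... * rho(b) = [[3, -2], [-1, 1]]  ->  [[-1, 0], [5, -1]]
... * rho(b) = [[3, -2], [-1, 1]]  ->  [[-3, 2], [16, -11]]
... * rho(a) = [[1, -1], [0, 1]]  ->  [[-3, 5], [16, -27]]
... * rho(a) = [[1, -1], [0, 1]]  ->  [[-3, 8], [16, -43]]
... * rho(b) = [[3, -2], [-1, 1]]  ->  [[-17, 14], [91, -75]]
... * rho(b) = [[3, -2], [-1, 1]]  ->  [[-65, 48], [348, -257]]
... * rho(a^-1) = [[1, 1], [0, 1]]  ->  [[-65, -17], [348, 91]]
... * rho(a^-1) = [[1, 1], [0, 1]]  ->  [[-65, -82], [348, 439]]
... * rho(a^-1) = [[1, 1], [0, 1]]  ->  [[-65, -147], [348, 787]]
... * rho(b^-1) = [[1, 2], [1, 3]]  ->  [[-212, -571], [1135, 3057]]
... * rho(a^-1) = [[1, 1], [0, 1]]  ->  [[-212, -783], [1135, 4192]]
... * rho(b) = [[3, -2], [-1, 1]]  ->  [[147, -359], [-787, 1922]]
tr = 147 + 1922 = 2069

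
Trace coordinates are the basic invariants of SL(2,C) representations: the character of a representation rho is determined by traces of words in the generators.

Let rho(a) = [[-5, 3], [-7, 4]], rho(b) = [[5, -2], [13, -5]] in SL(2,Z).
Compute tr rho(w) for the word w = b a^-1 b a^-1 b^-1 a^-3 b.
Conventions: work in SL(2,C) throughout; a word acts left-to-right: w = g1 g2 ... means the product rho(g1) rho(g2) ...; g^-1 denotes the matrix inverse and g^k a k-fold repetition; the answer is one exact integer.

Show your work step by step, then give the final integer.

rho(b) = [[5, -2], [13, -5]]
... * rho(a^-1) = [[4, -3], [7, -5]]  ->  [[6, -5], [17, -14]]
... * rho(b) = [[5, -2], [13, -5]]  ->  [[-35, 13], [-97, 36]]
... * rho(a^-1) = [[4, -3], [7, -5]]  ->  [[-49, 40], [-136, 111]]
... * rho(b^-1) = [[-5, 2], [-13, 5]]  ->  [[-275, 102], [-763, 283]]
... * rho(a^-1) = [[4, -3], [7, -5]]  ->  [[-386, 315], [-1071, 874]]
... * rho(a^-1) = [[4, -3], [7, -5]]  ->  [[661, -417], [1834, -1157]]
... * rho(a^-1) = [[4, -3], [7, -5]]  ->  [[-275, 102], [-763, 283]]
... * rho(b) = [[5, -2], [13, -5]]  ->  [[-49, 40], [-136, 111]]
tr = -49 + 111 = 62

62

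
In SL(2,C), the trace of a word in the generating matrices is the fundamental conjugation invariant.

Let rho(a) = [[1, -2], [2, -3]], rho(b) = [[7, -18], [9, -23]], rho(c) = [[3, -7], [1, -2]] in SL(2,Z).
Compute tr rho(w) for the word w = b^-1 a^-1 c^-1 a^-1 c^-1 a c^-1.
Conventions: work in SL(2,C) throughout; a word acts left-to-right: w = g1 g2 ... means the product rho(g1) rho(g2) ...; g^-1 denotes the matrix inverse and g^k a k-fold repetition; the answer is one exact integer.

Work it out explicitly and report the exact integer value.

rho(b^-1) = [[-23, 18], [-9, 7]]
... * rho(a^-1) = [[-3, 2], [-2, 1]]  ->  [[33, -28], [13, -11]]
... * rho(c^-1) = [[-2, 7], [-1, 3]]  ->  [[-38, 147], [-15, 58]]
... * rho(a^-1) = [[-3, 2], [-2, 1]]  ->  [[-180, 71], [-71, 28]]
... * rho(c^-1) = [[-2, 7], [-1, 3]]  ->  [[289, -1047], [114, -413]]
... * rho(a) = [[1, -2], [2, -3]]  ->  [[-1805, 2563], [-712, 1011]]
... * rho(c^-1) = [[-2, 7], [-1, 3]]  ->  [[1047, -4946], [413, -1951]]
tr = 1047 + -1951 = -904

-904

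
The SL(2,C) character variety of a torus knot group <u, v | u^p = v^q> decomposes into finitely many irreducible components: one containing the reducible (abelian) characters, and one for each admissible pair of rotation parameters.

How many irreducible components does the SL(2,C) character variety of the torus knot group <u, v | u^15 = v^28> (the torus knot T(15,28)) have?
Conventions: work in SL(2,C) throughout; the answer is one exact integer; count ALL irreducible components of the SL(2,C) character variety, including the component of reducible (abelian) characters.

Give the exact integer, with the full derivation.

190

In the torus knot group T(15,28), u^15 = v^28 is central, so an irreducible representation sends it to +I or -I (Schur).
So on each irreducible component the traces are pinned: tr(u) = 2*cos(pi*alpha/15) with 1 <= alpha <= 14, tr(v) = 2*cos(pi*beta/28) with 1 <= beta <= 27.
u^15 = (-1)^alpha I and v^28 = (-1)^beta I must agree, so alpha and beta have equal parity.
Enumerate parity-matched pairs: 7*14 odd-odd plus 7*13 even-even gives 189.
That is 189 components of irreducible characters, and with the reducible (abelian) component the total is 190.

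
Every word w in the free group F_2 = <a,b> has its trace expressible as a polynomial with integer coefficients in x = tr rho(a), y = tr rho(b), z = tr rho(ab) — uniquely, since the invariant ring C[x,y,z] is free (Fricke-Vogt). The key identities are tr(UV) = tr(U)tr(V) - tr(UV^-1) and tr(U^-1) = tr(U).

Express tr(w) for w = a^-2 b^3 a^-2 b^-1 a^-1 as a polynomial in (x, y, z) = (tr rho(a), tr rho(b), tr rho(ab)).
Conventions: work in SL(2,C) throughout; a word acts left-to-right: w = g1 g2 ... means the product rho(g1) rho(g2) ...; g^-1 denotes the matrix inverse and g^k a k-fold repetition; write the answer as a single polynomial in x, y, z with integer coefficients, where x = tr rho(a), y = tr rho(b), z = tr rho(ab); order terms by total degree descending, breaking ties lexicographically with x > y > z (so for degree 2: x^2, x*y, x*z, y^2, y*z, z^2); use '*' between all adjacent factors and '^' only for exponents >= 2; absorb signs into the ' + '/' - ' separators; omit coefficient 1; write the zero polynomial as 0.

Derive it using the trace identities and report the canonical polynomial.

x^4*y^3*z - x^3*y^4 - x^3*y^2*z^2 - 2*x^4*y*z - x^2*y^3*z + 2*x^3*y^2 + x^3*z^2 + x*y^4 + x*y^2*z^2 + 4*x^2*y*z - 2*x*y^2 - x*z^2 - y*z - x

apply: trace(b^2) = trace(b)*trace(b) - trace(1)   [square of b] = y^2 - 2
trace(b^3) = trace(b)*trace(b^2) - trace(b)   [square of b] = y^3 - 3*y
apply: trace(b a b) = trace(b)*trace(a b) - trace(a)   [square of b] = y*z - x
trace(b^3 a) = trace(b)*trace(b a b) - trace(b a)   [square of b] = y^2*z - x*y - z
apply: trace(a^-1 b^3) = trace(b^3)*trace(a) - trace(b^3 a)   [inverse elimination on a] = x*y^3 - y^2*z - 2*x*y + z
trace(b^3 a^-2) = trace(a^-1 b^3)*trace(a) - trace(a^-1 b^3 a)   [inverse elimination on a] = x^2*y^3 - x*y^2*z - 2*x^2*y - y^3 + x*z + 3*y
apply: trace(b^3 a^-3) = trace(b^3 a^-2)*trace(a) - trace(b^3 a^-1)   [inverse elimination on a] = x^3*y^3 - x^2*y^2*z - 2*x^3*y - 2*x*y^3 + x^2*z + y^2*z + 5*x*y - z
use: trace(a^-2 b^3 a^-2) = trace(b^3 a^-3)*trace(a) - trace(b^3 a^-2)   [inverse elimination on a] = x^4*y^3 - x^3*y^2*z - 2*x^4*y - 3*x^2*y^3 + x^3*z + 2*x*y^2*z + 7*x^2*y + y^3 - 2*x*z - 3*y
use: trace(b^4) = trace(b)*trace(b^3) - trace(b^2)   [square of b] = y^4 - 4*y^2 + 2
use: trace(b^4 a) = trace(b)*trace(b^2 a b) - trace(b^2 a)   [square of b] = y^3*z - x*y^2 - 2*y*z + x
use: trace(b^3 a^-1 b) = trace(b^4)*trace(a) - trace(b^4 a)   [inverse elimination on a] = x*y^4 - y^3*z - 3*x*y^2 + 2*y*z + x
use: trace(a b a b) = trace(a b)*trace(a b) - trace(1)   [split at a repeated a] = z^2 - 2
apply: trace(a b a) = trace(a)*trace(b a) - trace(b)   [square of a] = x*z - y
trace(a b a b^2) = trace(b)*trace(a b a b) - trace(a b a)   [square of b] = y*z^2 - x*z - y
trace(b a b^3 a) = trace(b)*trace(a b a b^2) - trace(a b a b)   [square of b] = y^2*z^2 - x*y*z - y^2 - z^2 + 2
apply: trace(b^3 a^-1 b a) = trace(b a b^3)*trace(a) - trace(b a b^3 a)   [inverse elimination on a] = x*y^3*z - x^2*y^2 - y^2*z^2 - x*y*z + x^2 + y^2 + z^2 - 2
trace(b a^-1 b^3 a^-1) = trace(b^3 a^-1 b)*trace(a) - trace(b^3 a^-1 b a)   [inverse elimination on a] = x^2*y^4 - 2*x*y^3*z - 2*x^2*y^2 + y^2*z^2 + 3*x*y*z - y^2 - z^2 + 2
apply: trace(b^3 a^-2 b a^-1) = trace(b a^-1 b^3 a^-1)*trace(a) - trace(b a^-1 b^3)   [inverse elimination on a] = x^3*y^4 - 2*x^2*y^3*z - 2*x^3*y^2 - x*y^4 + x*y^2*z^2 + 3*x^2*y*z + y^3*z + 2*x*y^2 - x*z^2 - 2*y*z + x
apply: trace(b^3 a^-2 b) = trace(b^4 a^-1)*trace(a) - trace(b^4)   [inverse elimination on a] = x^2*y^4 - x*y^3*z - 3*x^2*y^2 - y^4 + 2*x*y*z + x^2 + 4*y^2 - 2
trace(a^-2 b^3 a^-2 b) = trace(b^3 a^-2 b a^-1)*trace(a) - trace(b^3 a^-2 b)   [inverse elimination on a] = x^4*y^4 - 2*x^3*y^3*z - 2*x^4*y^2 - 2*x^2*y^4 + x^2*y^2*z^2 + 3*x^3*y*z + 2*x*y^3*z + 5*x^2*y^2 - x^2*z^2 + y^4 - 4*x*y*z - 4*y^2 + 2
trace(a^-1 b^3 a^-2 b^-1 a^-1) = trace(a^-2 b^3 a^-2)*trace(b) - trace(a^-2 b^3 a^-2 b)   [inverse elimination on b] = x^3*y^3*z - x^2*y^4 - x^2*y^2*z^2 - 2*x^3*y*z + 2*x^2*y^2 + x^2*z^2 + 2*x*y*z + y^2 - 2
trace(a^-1 b^2) = trace(b^2)*trace(a) - trace(b^2 a)   [inverse elimination on a] = x*y^2 - y*z - x
trace(a^-1 b^3 a b) = trace(b^3 a b)*trace(a) - trace(b^3 a b a)   [inverse elimination on a] = x*y^3*z - x^2*y^2 - y^2*z^2 - x*y*z + x^2 + y^2 + z^2 - 2
trace(b^-1 a^-1 b^3 a) = trace(a^-1 b^3 a)*trace(b) - trace(a^-1 b^3 a b)   [inverse elimination on b] = -x*y^3*z + x^2*y^2 + y^4 + y^2*z^2 + x*y*z - x^2 - 4*y^2 - z^2 + 2
trace(b^-1 a^-1 b^3 a^-1) = trace(b^-1 a^-1 b^3)*trace(a) - trace(b^-1 a^-1 b^3 a)   [inverse elimination on a] = x*y^3*z - y^4 - y^2*z^2 - 2*x*y*z + 4*y^2 + z^2 - 2
trace(a^-1 b^3 a^-2 b^-1) = trace(b^-1 a^-1 b^3 a^-1)*trace(a) - trace(b^-1 a^-1 b^3)   [inverse elimination on a] = x^2*y^3*z - x*y^4 - x*y^2*z^2 - 2*x^2*y*z + 3*x*y^2 + x*z^2 + y*z - x
trace(a^-2 b^3 a^-2 b^-1 a^-1) = trace(a^-1 b^3 a^-2 b^-1 a^-1)*trace(a) - trace(a^-1 b^3 a^-2 b^-1)   [inverse elimination on a] = x^4*y^3*z - x^3*y^4 - x^3*y^2*z^2 - 2*x^4*y*z - x^2*y^3*z + 2*x^3*y^2 + x^3*z^2 + x*y^4 + x*y^2*z^2 + 4*x^2*y*z - 2*x*y^2 - x*z^2 - y*z - x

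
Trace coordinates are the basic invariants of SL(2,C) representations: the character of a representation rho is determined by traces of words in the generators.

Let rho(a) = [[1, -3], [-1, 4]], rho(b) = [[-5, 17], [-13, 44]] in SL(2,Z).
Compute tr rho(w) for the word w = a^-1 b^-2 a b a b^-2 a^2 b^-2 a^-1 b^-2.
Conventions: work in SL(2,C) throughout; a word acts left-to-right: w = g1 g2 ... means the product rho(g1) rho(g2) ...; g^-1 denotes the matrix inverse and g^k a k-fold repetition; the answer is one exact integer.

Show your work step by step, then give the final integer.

rho(a^-1) = [[4, 3], [1, 1]]
... * rho(b^-1) = [[44, -17], [13, -5]]  ->  [[215, -83], [57, -22]]
... * rho(b^-1) = [[44, -17], [13, -5]]  ->  [[8381, -3240], [2222, -859]]
... * rho(a) = [[1, -3], [-1, 4]]  ->  [[11621, -38103], [3081, -10102]]
... * rho(b) = [[-5, 17], [-13, 44]]  ->  [[437234, -1478975], [115921, -392111]]
... * rho(a) = [[1, -3], [-1, 4]]  ->  [[1916209, -7227602], [508032, -1916207]]
... * rho(b^-1) = [[44, -17], [13, -5]]  ->  [[-9645630, 3562457], [-2557283, 944491]]
... * rho(b^-1) = [[44, -17], [13, -5]]  ->  [[-378095779, 146163425], [-100242069, 38751356]]
... * rho(a) = [[1, -3], [-1, 4]]  ->  [[-524259204, 1718941037], [-138993425, 455731631]]
... * rho(a) = [[1, -3], [-1, 4]]  ->  [[-2243200241, 8448541760], [-594725056, 2239906799]]
... * rho(b^-1) = [[44, -17], [13, -5]]  ->  [[11130232276, -4108304703], [2950885923, -1089208043]]
... * rho(b^-1) = [[44, -17], [13, -5]]  ->  [[436322259005, -168672425177], [115679276053, -44719020476]]
... * rho(a^-1) = [[4, 3], [1, 1]]  ->  [[1576616610843, 1140294351838], [417998083736, 302318807683]]
... * rho(b^-1) = [[44, -17], [13, -5]]  ->  [[84194957450986, -32503954143521], [22322060184263, -8617561461927]]
... * rho(b^-1) = [[44, -17], [13, -5]]  ->  [[3282026723977611, -1268794505949157], [870142349102521, -336387215822836]]
tr = 3282026723977611 + -336387215822836 = 2945639508154775

2945639508154775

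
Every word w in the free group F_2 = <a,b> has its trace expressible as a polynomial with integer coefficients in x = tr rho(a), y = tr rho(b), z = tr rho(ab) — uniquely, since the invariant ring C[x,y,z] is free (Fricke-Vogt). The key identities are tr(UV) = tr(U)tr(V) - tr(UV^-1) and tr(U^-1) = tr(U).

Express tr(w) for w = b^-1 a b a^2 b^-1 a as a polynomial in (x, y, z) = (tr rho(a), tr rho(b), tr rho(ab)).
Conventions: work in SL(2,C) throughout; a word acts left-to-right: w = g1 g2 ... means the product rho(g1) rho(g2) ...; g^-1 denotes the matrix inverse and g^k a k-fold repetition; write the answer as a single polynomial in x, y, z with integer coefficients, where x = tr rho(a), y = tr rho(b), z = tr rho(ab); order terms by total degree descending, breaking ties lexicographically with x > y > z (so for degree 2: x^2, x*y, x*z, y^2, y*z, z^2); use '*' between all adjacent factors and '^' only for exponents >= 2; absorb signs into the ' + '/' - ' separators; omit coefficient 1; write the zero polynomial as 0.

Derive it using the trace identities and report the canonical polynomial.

x^3*y^2*z - x^2*y^3 - 2*x^2*y*z^2 + x*y^2*z + x*z^3 + x^2*y - 2*x*z + y

use: tr(b a^2) = tr(a) * tr(b a) - tr(b) = x*z - y
tr(a^2 b a) = tr(a) * tr(b a^2) - tr(b a) = x^2*z - x*y - z
tr(a b a^3) = tr(a) * tr(a^2 b a) - tr(a^2 b) = x^3*z - x^2*y - 2*x*z + y
tr(b a b a) = tr(a b) * tr(a b) - tr(1)   [split at repeated a] = z^2 - 2
tr(b a b) = tr(b) * tr(a b) - tr(a) = y*z - x
tr(a b a b a) = tr(a) * tr(b a b a) - tr(b a b) = x*z^2 - y*z - x
tr(a b a^3 b) = tr(a) * tr(a b a b a) - tr(a b a b) = x^2*z^2 - x*y*z - x^2 - z^2 + 2
apply: tr(a b^-1 a b a^2) = tr(a b a^3) * tr(b) - tr(a b a^3 b) = x^3*y*z - x^2*y^2 - x^2*z^2 - x*y*z + x^2 + y^2 + z^2 - 2
tr(a^2) = tr(a) * tr(a) - tr(1) = x^2 - 2
apply: tr(b a^2 b) = tr(b) * tr(a^2 b) - tr(a^2) = x*y*z - x^2 - y^2 + 2
apply: tr(a b a^2 b a) = tr(a) * tr(b a^2 b a) - tr(b a^2 b) = x^2*z^2 - 2*x*y*z + y^2 - 2
use: tr(b a b a b a) = tr(a b a b) * tr(a b) - tr(b a)   [split at repeated a] = z^3 - 3*z
use: tr(b a b a b) = tr(b) * tr(a b a b) - tr(a b a) = y*z^2 - x*z - y
tr(a b a^2 b a b) = tr(a) * tr(b a b a b a) - tr(b a b a b) = x*z^3 - y*z^2 - 2*x*z + y
apply: tr(a b^-1 a b a^2 b) = tr(a b a^2 b a) * tr(b) - tr(a b a^2 b a b) = x^2*y*z^2 - 2*x*y^2*z - x*z^3 + y^3 + y*z^2 + 2*x*z - 3*y
apply: tr(b^-1 a b a^2 b^-1 a) = tr(a b^-1 a b a^2) * tr(b) - tr(a b^-1 a b a^2 b) = x^3*y^2*z - x^2*y^3 - 2*x^2*y*z^2 + x*y^2*z + x*z^3 + x^2*y - 2*x*z + y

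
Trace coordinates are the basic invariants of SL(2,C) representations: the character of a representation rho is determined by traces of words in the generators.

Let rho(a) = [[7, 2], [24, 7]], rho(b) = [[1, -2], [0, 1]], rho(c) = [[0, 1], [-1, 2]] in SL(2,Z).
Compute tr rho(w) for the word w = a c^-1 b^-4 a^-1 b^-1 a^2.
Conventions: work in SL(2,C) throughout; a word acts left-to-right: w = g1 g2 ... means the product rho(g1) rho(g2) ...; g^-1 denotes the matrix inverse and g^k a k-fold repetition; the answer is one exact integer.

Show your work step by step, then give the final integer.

rho(a) = [[7, 2], [24, 7]]
... * rho(c^-1) = [[2, -1], [1, 0]]  ->  [[16, -7], [55, -24]]
... * rho(b^-1) = [[1, 2], [0, 1]]  ->  [[16, 25], [55, 86]]
... * rho(b^-1) = [[1, 2], [0, 1]]  ->  [[16, 57], [55, 196]]
... * rho(b^-1) = [[1, 2], [0, 1]]  ->  [[16, 89], [55, 306]]
... * rho(b^-1) = [[1, 2], [0, 1]]  ->  [[16, 121], [55, 416]]
... * rho(a^-1) = [[7, -2], [-24, 7]]  ->  [[-2792, 815], [-9599, 2802]]
... * rho(b^-1) = [[1, 2], [0, 1]]  ->  [[-2792, -4769], [-9599, -16396]]
... * rho(a) = [[7, 2], [24, 7]]  ->  [[-134000, -38967], [-460697, -133970]]
... * rho(a) = [[7, 2], [24, 7]]  ->  [[-1873208, -540769], [-6440159, -1859184]]
tr = -1873208 + -1859184 = -3732392

-3732392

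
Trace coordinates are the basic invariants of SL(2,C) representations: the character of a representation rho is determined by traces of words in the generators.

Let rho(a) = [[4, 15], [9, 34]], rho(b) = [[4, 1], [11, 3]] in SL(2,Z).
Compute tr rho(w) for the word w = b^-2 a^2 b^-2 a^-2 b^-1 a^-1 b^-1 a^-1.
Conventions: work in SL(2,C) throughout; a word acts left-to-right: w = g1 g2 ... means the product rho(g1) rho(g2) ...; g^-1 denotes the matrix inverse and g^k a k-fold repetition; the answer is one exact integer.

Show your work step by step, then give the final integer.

rho(b^-1) = [[3, -1], [-11, 4]]
... * rho(b^-1) = [[3, -1], [-11, 4]]  ->  [[20, -7], [-77, 27]]
... * rho(a) = [[4, 15], [9, 34]]  ->  [[17, 62], [-65, -237]]
... * rho(a) = [[4, 15], [9, 34]]  ->  [[626, 2363], [-2393, -9033]]
... * rho(b^-1) = [[3, -1], [-11, 4]]  ->  [[-24115, 8826], [92184, -33739]]
... * rho(b^-1) = [[3, -1], [-11, 4]]  ->  [[-169431, 59419], [647681, -227140]]
... * rho(a^-1) = [[34, -15], [-9, 4]]  ->  [[-6295425, 2779141], [24065414, -10623775]]
... * rho(a^-1) = [[34, -15], [-9, 4]]  ->  [[-239056719, 105547939], [913838051, -403476310]]
... * rho(b^-1) = [[3, -1], [-11, 4]]  ->  [[-1878197486, 661248475], [7179753563, -2527743291]]
... * rho(a^-1) = [[34, -15], [-9, 4]]  ->  [[-69809950799, 30817956190], [266861310761, -117807276609]]
... * rho(b^-1) = [[3, -1], [-11, 4]]  ->  [[-548427370487, 193081775559], [2096463974982, -738090417197]]
... * rho(a^-1) = [[34, -15], [-9, 4]]  ->  [[-20384266576589, 8998737659541], [77922588904161, -34399321293518]]
tr = -20384266576589 + -34399321293518 = -54783587870107

-54783587870107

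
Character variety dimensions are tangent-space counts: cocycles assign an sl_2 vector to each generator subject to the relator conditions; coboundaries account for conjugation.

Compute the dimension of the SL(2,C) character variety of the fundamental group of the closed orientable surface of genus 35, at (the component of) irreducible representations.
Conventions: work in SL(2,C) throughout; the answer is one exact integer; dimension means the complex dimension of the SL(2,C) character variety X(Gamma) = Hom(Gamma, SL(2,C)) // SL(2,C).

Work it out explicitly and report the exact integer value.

204

Gamma = pi_1(Sigma_35) = < a_1, b_1, ..., a_35, b_35 | prod [a_i, b_i] > has 2g = 70 generators and 1 relator.
Before the relator condition, cocycle space has dim 3*70 = 210.
At an irreducible rho, H^2 = coker(d_2) vanishes (Poincare duality: H^2 is dual to H^0 = invariants = 0), so d_2 is surjective onto sl_2 and dim Z^1 = 210 - 3 = 207.
Coboundaries contribute dim B^1 = 3 (injective at irreducible rho).
dim H^1 = 207 - 3 = 204 = dim X.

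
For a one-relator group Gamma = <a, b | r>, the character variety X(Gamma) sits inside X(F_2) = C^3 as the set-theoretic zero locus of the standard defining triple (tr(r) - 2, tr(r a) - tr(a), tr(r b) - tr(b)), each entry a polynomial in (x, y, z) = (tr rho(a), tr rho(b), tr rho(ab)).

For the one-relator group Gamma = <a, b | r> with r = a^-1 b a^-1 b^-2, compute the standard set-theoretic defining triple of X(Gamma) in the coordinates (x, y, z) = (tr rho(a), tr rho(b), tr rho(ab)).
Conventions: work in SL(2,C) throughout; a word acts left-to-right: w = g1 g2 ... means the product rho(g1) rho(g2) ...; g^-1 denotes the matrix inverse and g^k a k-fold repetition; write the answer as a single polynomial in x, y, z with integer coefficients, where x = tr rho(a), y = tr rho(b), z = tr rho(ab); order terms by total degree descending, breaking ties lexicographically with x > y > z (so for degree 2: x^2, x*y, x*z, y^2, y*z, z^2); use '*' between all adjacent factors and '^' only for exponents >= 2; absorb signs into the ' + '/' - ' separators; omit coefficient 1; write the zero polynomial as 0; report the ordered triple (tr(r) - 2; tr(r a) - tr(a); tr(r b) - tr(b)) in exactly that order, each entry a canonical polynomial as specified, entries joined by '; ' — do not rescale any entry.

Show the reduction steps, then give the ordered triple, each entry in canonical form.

x*y^2*z - x^2*y - y^3 - y*z^2 + x*z + 3*y - 2; -x + z; x*y*z - y^2 - z^2 - y + 2

and trace(a^-1 b) = trace(b) * trace(a) - trace(b a) = x*y - z
trace(a^-1 b a^-1) = trace(a^-1 b) * trace(a) - trace(a^-1 b a) = x^2*y - x*z - y
next, trace(b^2) = trace(b) * trace(b) - trace(1) = y^2 - 2
trace(b^2 a) = trace(b) * trace(a b) - trace(a) = y*z - x
next, trace(b a^-1 b) = trace(b^2) * trace(a) - trace(b^2 a) = x*y^2 - y*z - x
trace(b a b a) = trace(a b) * trace(a b) - trace(1) = z^2 - 2
trace(b a^-1 b a) = trace(b a b) * trace(a) - trace(b a b a) = x*y*z - x^2 - z^2 + 2
trace(a^-1 b a^-1 b) = trace(b a^-1 b) * trace(a) - trace(b a^-1 b a) = x^2*y^2 - 2*x*y*z + z^2 - 2
and trace(b^-1 a^-1 b a^-1) = trace(a^-1 b a^-1) * trace(b) - trace(a^-1 b a^-1 b) = x*y*z - y^2 - z^2 + 2
trace(a^-1 b a^-1 b^-2) = trace(b^-1 a^-1 b a^-1) * trace(b) - trace(b^-1 a^-1 b a^-1 b) = x*y^2*z - x^2*y - y^3 - y*z^2 + x*z + 3*y
assemble the triple (trace(r) - 2; trace(r a) - x; trace(r b) - y)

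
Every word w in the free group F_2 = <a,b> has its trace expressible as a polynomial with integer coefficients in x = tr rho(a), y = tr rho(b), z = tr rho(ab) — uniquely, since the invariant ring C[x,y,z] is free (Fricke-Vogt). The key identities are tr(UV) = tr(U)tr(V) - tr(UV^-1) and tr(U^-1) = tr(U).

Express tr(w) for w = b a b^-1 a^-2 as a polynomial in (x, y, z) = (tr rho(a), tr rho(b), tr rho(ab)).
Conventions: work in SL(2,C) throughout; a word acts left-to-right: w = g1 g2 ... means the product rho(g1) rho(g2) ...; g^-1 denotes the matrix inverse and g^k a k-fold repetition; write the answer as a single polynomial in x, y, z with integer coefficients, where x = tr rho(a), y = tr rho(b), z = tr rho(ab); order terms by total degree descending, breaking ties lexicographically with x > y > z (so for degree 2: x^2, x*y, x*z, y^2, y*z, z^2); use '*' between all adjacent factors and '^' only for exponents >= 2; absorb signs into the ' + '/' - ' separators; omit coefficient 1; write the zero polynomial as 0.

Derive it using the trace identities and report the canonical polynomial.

trace(a^-1 b) = trace(b) trace(a) - trace(b a)   [inverse elimination on a] = x*y - z
trace(b a b) = trace(b) trace(a b) - trace(a)   [square of b] = y*z - x
trace(b a b a) = trace(a b) trace(a b) - trace(1)   [split at a repeated a] = z^2 - 2
trace(b a b a^-1) = trace(b a b) trace(a) - trace(b a b a)   [inverse elimination on a] = x*y*z - x^2 - z^2 + 2
trace(a^-2 b a b) = trace(b a b a^-1) trace(a) - trace(b a b)   [inverse elimination on a] = x^2*y*z - x^3 - x*z^2 - y*z + 3*x
trace(b a b^-1 a^-2) = trace(a^-2 b a) trace(b) - trace(a^-2 b a b)   [inverse elimination on b] = -x^2*y*z + x^3 + x*y^2 + x*z^2 - 3*x

-x^2*y*z + x^3 + x*y^2 + x*z^2 - 3*x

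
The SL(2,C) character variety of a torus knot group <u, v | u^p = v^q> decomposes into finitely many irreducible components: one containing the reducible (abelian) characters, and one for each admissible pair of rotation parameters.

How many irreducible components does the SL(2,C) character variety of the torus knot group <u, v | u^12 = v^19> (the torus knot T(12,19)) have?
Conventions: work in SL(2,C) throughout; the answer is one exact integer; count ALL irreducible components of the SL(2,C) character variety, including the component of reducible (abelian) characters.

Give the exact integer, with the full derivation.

Gamma = < u, v | u^12 = v^19 > (torus knot T(12,19)); the central element u^12 = v^19 acts as +I or -I in any irreducible SL(2,C) representation.
This locks tr(u) to 2*cos(pi*alpha/12), alpha in 1..11, and tr(v) to 2*cos(pi*beta/19), beta in 1..18, on each component of irreducible characters.
The two central values (-1)^alpha I and (-1)^beta I must be the same matrix, so alpha and beta share a parity.
count pairs: odd alpha (6 choices) x odd beta (9), plus even alpha (5) x even beta (9): 6*9 + 5*9 = 99.
components with irreducible characters: 99; plus the single component of reducible (abelian) characters: total 100.

100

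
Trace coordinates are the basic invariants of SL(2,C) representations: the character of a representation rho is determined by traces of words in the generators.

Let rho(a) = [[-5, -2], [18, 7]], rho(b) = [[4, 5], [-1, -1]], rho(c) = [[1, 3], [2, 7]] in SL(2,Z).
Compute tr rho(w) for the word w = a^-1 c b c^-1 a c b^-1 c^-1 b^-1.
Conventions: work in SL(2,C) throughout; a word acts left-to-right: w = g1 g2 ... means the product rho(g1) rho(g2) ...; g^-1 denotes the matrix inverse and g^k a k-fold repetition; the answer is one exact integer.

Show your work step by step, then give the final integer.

rho(a^-1) = [[7, 2], [-18, -5]]
... * rho(c) = [[1, 3], [2, 7]]  ->  [[11, 35], [-28, -89]]
... * rho(b) = [[4, 5], [-1, -1]]  ->  [[9, 20], [-23, -51]]
... * rho(c^-1) = [[7, -3], [-2, 1]]  ->  [[23, -7], [-59, 18]]
... * rho(a) = [[-5, -2], [18, 7]]  ->  [[-241, -95], [619, 244]]
... * rho(c) = [[1, 3], [2, 7]]  ->  [[-431, -1388], [1107, 3565]]
... * rho(b^-1) = [[-1, -5], [1, 4]]  ->  [[-957, -3397], [2458, 8725]]
... * rho(c^-1) = [[7, -3], [-2, 1]]  ->  [[95, -526], [-244, 1351]]
... * rho(b^-1) = [[-1, -5], [1, 4]]  ->  [[-621, -2579], [1595, 6624]]
tr = -621 + 6624 = 6003

6003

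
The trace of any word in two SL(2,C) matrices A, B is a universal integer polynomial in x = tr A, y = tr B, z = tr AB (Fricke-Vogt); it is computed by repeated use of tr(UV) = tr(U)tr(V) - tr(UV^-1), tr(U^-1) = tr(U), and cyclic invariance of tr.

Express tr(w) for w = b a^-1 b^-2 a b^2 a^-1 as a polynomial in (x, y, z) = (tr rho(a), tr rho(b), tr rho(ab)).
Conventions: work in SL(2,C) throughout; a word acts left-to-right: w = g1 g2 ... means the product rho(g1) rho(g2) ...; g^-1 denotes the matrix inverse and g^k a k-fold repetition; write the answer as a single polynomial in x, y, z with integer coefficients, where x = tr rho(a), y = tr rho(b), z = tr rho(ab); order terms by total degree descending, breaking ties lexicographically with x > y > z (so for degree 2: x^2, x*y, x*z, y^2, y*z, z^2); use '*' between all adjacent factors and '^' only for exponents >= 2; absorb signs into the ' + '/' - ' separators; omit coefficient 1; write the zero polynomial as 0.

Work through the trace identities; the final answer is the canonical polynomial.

-x^2*y^4*z + x^3*y^3 + x*y^5 + 2*x*y^3*z^2 - x^2*y^2*z - y^4*z - y^2*z^3 - 4*x*y^3 + 4*y^2*z + x*y - z

next, trace(b^2) = trace(b) * trace(b) - trace(1) = y^2 - 2
trace(b^2 a) = trace(b) * trace(a b) - trace(a) = y*z - x
and trace(b a^2 b) = trace(a) * trace(b^2 a) - trace(b^2) = x*y*z - x^2 - y^2 + 2
trace(b a^2) = trace(a) * trace(b a) - trace(b) = x*z - y
trace(a b^3 a) = trace(b) * trace(b a^2 b) - trace(b a^2) = x*y^2*z - x^2*y - y^3 - x*z + 3*y
and trace(a b a b) = trace(b a) * trace(b a) - trace(1) = z^2 - 2
and trace(a b a b^2) = trace(b) * trace(a b a b) - trace(a b a) = y*z^2 - x*z - y
and trace(a b^3 a b) = trace(b) * trace(a b a b^2) - trace(a b a b) = y^2*z^2 - x*y*z - y^2 - z^2 + 2
trace(b a b^-1 a b^2) = trace(a b^3 a) * trace(b) - trace(a b^3 a b) = x*y^3*z - x^2*y^2 - y^4 - y^2*z^2 + 4*y^2 + z^2 - 2
trace(a b a^2 b) = trace(a) * trace(b a b a) - trace(b a b) = x*z^2 - y*z - x
and trace(a b a^2) = trace(a) * trace(a b a) - trace(a b) = x^2*z - x*y - z
and trace(a b^2 a b a) = trace(b) * trace(a b a^2 b) - trace(a b a^2) = x*y*z^2 - x^2*z - y^2*z + z
trace(a b a b a b) = trace(b a) * trace(b a b a) - trace(b^-1 a^-1) = z^3 - 3*z
and trace(a b^2 a b a b) = trace(b) * trace(a b a b a b) - trace(a b a b a) = y*z^3 - x*z^2 - 2*y*z + x
trace(b a b^-1 a b^2 a) = trace(a b^2 a b a) * trace(b) - trace(a b^2 a b a b) = x*y^2*z^2 - x^2*y*z - y^3*z - y*z^3 + x*z^2 + 3*y*z - x
next, trace(b^-1 a b^2 a^-1 b a) = trace(b a b^-1 a b^2) * trace(a) - trace(b a b^-1 a b^2 a) = x^2*y^3*z - x^3*y^2 - x*y^4 - 2*x*y^2*z^2 + x^2*y*z + y^3*z + y*z^3 + 4*x*y^2 - 3*y*z - x
and trace(b^-1 a b^2 a^-1 b a^-1) = trace(b^-1 a b^2 a^-1 b) * trace(a) - trace(b^-1 a b^2 a^-1 b a) = -x^2*y^3*z + x^3*y^2 + x*y^4 + 2*x*y^2*z^2 - x^2*y*z - y^3*z - y*z^3 - 3*x*y^2 + 3*y*z - x
next, trace(b^3) = trace(b) * trace(b^2) - trace(b) = y^3 - 3*y
trace(b^3 a) = trace(b) * trace(a b^2) - trace(a b) = y^2*z - x*y - z
trace(b^2 a^-1 b) = trace(b^3) * trace(a) - trace(b^3 a) = x*y^3 - y^2*z - 2*x*y + z
and trace(b a^-1 b^-2 a b^2 a^-1) = trace(b^-1 a b^2 a^-1 b a^-1) * trace(b) - trace(b^-1 a b^2 a^-1 b a^-1 b) = -x^2*y^4*z + x^3*y^3 + x*y^5 + 2*x*y^3*z^2 - x^2*y^2*z - y^4*z - y^2*z^3 - 4*x*y^3 + 4*y^2*z + x*y - z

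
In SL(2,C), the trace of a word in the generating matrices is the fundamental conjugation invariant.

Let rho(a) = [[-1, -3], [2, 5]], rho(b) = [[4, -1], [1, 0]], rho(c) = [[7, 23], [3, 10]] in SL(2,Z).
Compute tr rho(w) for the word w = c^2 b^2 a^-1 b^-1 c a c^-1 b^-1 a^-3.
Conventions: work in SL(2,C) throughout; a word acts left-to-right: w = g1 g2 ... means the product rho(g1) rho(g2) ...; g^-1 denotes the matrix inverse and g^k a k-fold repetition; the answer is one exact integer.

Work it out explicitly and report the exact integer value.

rho(c) = [[7, 23], [3, 10]]
... * rho(c) = [[7, 23], [3, 10]]  ->  [[118, 391], [51, 169]]
... * rho(b) = [[4, -1], [1, 0]]  ->  [[863, -118], [373, -51]]
... * rho(b) = [[4, -1], [1, 0]]  ->  [[3334, -863], [1441, -373]]
... * rho(a^-1) = [[5, 3], [-2, -1]]  ->  [[18396, 10865], [7951, 4696]]
... * rho(b^-1) = [[0, 1], [-1, 4]]  ->  [[-10865, 61856], [-4696, 26735]]
... * rho(c) = [[7, 23], [3, 10]]  ->  [[109513, 368665], [47333, 159342]]
... * rho(a) = [[-1, -3], [2, 5]]  ->  [[627817, 1514786], [271351, 654711]]
... * rho(c^-1) = [[10, -23], [-3, 7]]  ->  [[1733812, -3836289], [749377, -1658096]]
... * rho(b^-1) = [[0, 1], [-1, 4]]  ->  [[3836289, -13611344], [1658096, -5883007]]
... * rho(a^-1) = [[5, 3], [-2, -1]]  ->  [[46404133, 25120211], [20056494, 10857295]]
... * rho(a^-1) = [[5, 3], [-2, -1]]  ->  [[181780243, 114092188], [78567880, 49312187]]
... * rho(a^-1) = [[5, 3], [-2, -1]]  ->  [[680716839, 431248541], [294215026, 186391453]]
tr = 680716839 + 186391453 = 867108292

867108292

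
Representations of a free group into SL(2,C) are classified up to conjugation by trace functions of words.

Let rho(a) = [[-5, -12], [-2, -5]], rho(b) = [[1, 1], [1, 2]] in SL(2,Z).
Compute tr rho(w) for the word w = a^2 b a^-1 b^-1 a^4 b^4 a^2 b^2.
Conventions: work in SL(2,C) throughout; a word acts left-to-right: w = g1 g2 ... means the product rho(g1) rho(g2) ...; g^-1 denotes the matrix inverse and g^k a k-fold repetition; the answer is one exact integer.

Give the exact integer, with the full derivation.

-301834939714

rho(a) = [[-5, -12], [-2, -5]]
... * rho(a) = [[-5, -12], [-2, -5]]  ->  [[49, 120], [20, 49]]
... * rho(b) = [[1, 1], [1, 2]]  ->  [[169, 289], [69, 118]]
... * rho(a^-1) = [[-5, 12], [2, -5]]  ->  [[-267, 583], [-109, 238]]
... * rho(b^-1) = [[2, -1], [-1, 1]]  ->  [[-1117, 850], [-456, 347]]
... * rho(a) = [[-5, -12], [-2, -5]]  ->  [[3885, 9154], [1586, 3737]]
... * rho(a) = [[-5, -12], [-2, -5]]  ->  [[-37733, -92390], [-15404, -37717]]
... * rho(a) = [[-5, -12], [-2, -5]]  ->  [[373445, 914746], [152454, 373433]]
... * rho(a) = [[-5, -12], [-2, -5]]  ->  [[-3696717, -9055070], [-1509136, -3696613]]
... * rho(b) = [[1, 1], [1, 2]]  ->  [[-12751787, -21806857], [-5205749, -8902362]]
... * rho(b) = [[1, 1], [1, 2]]  ->  [[-34558644, -56365501], [-14108111, -23010473]]
... * rho(b) = [[1, 1], [1, 2]]  ->  [[-90924145, -147289646], [-37118584, -60129057]]
... * rho(b) = [[1, 1], [1, 2]]  ->  [[-238213791, -385503437], [-97247641, -157376698]]
... * rho(a) = [[-5, -12], [-2, -5]]  ->  [[1962075829, 4786082677], [800991601, 1953855182]]
... * rho(a) = [[-5, -12], [-2, -5]]  ->  [[-19382544499, -47475323333], [-7912668369, -19381175122]]
... * rho(b) = [[1, 1], [1, 2]]  ->  [[-66857867832, -114333191165], [-27293843491, -46675018613]]
... * rho(b) = [[1, 1], [1, 2]]  ->  [[-181191058997, -295524250162], [-73968862104, -120643880717]]
tr = -181191058997 + -120643880717 = -301834939714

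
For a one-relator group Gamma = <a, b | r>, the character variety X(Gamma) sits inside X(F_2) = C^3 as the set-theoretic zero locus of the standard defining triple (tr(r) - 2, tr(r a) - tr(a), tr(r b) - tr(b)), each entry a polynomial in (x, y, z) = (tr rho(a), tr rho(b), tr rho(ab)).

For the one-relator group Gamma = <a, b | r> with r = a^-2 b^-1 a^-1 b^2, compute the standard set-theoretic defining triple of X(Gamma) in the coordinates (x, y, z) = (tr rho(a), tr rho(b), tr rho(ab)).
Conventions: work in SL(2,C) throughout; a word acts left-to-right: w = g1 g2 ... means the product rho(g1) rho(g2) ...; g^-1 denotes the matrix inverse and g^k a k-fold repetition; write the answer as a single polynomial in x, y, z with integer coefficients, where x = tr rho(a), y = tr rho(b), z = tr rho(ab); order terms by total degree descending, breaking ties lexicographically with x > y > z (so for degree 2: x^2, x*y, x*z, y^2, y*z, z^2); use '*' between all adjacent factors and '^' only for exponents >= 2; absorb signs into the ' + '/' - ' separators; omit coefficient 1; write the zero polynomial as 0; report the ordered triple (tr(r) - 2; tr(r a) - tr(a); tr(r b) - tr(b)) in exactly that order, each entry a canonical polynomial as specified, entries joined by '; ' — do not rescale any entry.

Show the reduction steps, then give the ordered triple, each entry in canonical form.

x^2*y^2*z - x*y^3 - x*y*z^2 - x^2*z + 2*x*y + z - 2; x*y^2*z - y^3 - y*z^2 - x*z - x + 3*y; x^2*y^3*z - x*y^4 - x*y^2*z^2 - 2*x^2*y*z + 3*x*y^2 + x*z^2 + y*z - x - y

trace(b^2) = trace(b)*trace(b) - trace(1)   [square of b] = y^2 - 2
trace(b^2 a) = trace(b)*trace(a b) - trace(a)   [square of b] = y*z - x
trace(a^-1 b^2) = trace(b^2)*trace(a) - trace(b^2 a)   [inverse elimination on a] = x*y^2 - y*z - x
trace(a^-1 b^2 a^-1) = trace(a^-1 b^2)*trace(a) - trace(a^-1 b^2 a)   [inverse elimination on a] = x^2*y^2 - x*y*z - x^2 - y^2 + 2
trace(b^3) = trace(b)*trace(b^2) - trace(b)   [square of b] = y^3 - 3*y
trace(b^3 a) = trace(b)*trace(b a b) - trace(b a)   [square of b] = y^2*z - x*y - z
trace(b a^-1 b^2) = trace(b^3)*trace(a) - trace(b^3 a)   [inverse elimination on a] = x*y^3 - y^2*z - 2*x*y + z
trace(a b a b) = trace(b a)*trace(b a) - trace(1)   [split at a repeated b] = z^2 - 2
trace(a b a) = trace(a)*trace(b a) - trace(b)   [square of a] = x*z - y
trace(b^2 a b a) = trace(b)*trace(a b a b) - trace(a b a)   [square of b] = y*z^2 - x*z - y
trace(b a^-1 b^2 a) = trace(b^2 a b)*trace(a) - trace(b^2 a b a)   [inverse elimination on a] = x*y^2*z - x^2*y - y*z^2 + y
trace(a^-1 b^2 a^-1 b) = trace(b a^-1 b^2)*trace(a) - trace(b a^-1 b^2 a)   [inverse elimination on a] = x^2*y^3 - 2*x*y^2*z - x^2*y + y*z^2 + x*z - y
trace(b^-1 a^-1 b^2 a^-1) = trace(a^-1 b^2 a^-1)*trace(b) - trace(a^-1 b^2 a^-1 b)   [inverse elimination on b] = x*y^2*z - y^3 - y*z^2 - x*z + 3*y
trace(a^-1 b) = trace(b)*trace(a) - trace(b a)   [inverse elimination on a] = x*y - z
trace(a^-2 b^-1 a^-1 b^2) = trace(b^-1 a^-1 b^2 a^-1)*trace(a) - trace(b^-1 a^-1 b^2)   [inverse elimination on a] = x^2*y^2*z - x*y^3 - x*y*z^2 - x^2*z + 2*x*y + z
trace(a^2 b^2) = trace(a)*trace(b^2 a) - trace(b^2)  (reduce the a square) = x*y*z - x^2 - y^2 + 2
trace(a b^3 a) = trace(b)*trace(a^2 b^2) - trace(a^2 b)  (reduce the b square) = x*y^2*z - x^2*y - y^3 - x*z + 3*y
trace(a b^3 a b) = trace(b)*trace(b a b a b) - trace(b a b a)  (reduce the b square) = y^2*z^2 - x*y*z - y^2 - z^2 + 2
trace(b^-1 a b^3 a) = trace(a b^3 a)*trace(b) - trace(a b^3 a b)  (eliminate b^-1) = x*y^3*z - x^2*y^2 - y^4 - y^2*z^2 + 4*y^2 + z^2 - 2
trace(b^3 a^-1 b^-1 a) = trace(b^-1 a b^3)*trace(a) - trace(b^-1 a b^3 a)  (eliminate a^-1) = -x*y^3*z + x^2*y^2 + y^4 + y^2*z^2 + x*y*z - x^2 - 4*y^2 - z^2 + 2
trace(a^-1 b^-1 a^-1 b^3) = trace(b^3 a^-1 b^-1)*trace(a) - trace(b^3 a^-1 b^-1 a)  (eliminate a^-1) = x*y^3*z - y^4 - y^2*z^2 - 2*x*y*z + 4*y^2 + z^2 - 2
trace(a^-2 b^-1 a^-1 b^3) = trace(a^-1 b^-1 a^-1 b^3)*trace(a) - trace(a^-1 b^-1 a^-1 b^3 a)  (eliminate a^-1) = x^2*y^3*z - x*y^4 - x*y^2*z^2 - 2*x^2*y*z + 3*x*y^2 + x*z^2 + y*z - x
assemble the triple (trace(r) - 2; trace(r a) - x; trace(r b) - y)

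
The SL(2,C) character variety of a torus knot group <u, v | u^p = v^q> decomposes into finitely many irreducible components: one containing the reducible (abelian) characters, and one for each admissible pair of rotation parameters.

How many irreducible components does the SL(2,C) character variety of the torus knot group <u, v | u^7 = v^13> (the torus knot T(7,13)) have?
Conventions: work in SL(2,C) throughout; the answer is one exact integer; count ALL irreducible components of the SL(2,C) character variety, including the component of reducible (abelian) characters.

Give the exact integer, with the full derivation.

37

Gamma = < u, v | u^7 = v^13 > (torus knot T(7,13)); the central element u^7 = v^13 acts as +I or -I in any irreducible SL(2,C) representation.
So on each irreducible component the traces are pinned: tr(u) = 2*cos(pi*alpha/7) with 1 <= alpha <= 6, tr(v) = 2*cos(pi*beta/13) with 1 <= beta <= 12.
The two central values (-1)^alpha I and (-1)^beta I must be the same matrix, so alpha and beta share a parity.
Counting: 3 odd alphas x 6 odd betas + 3 even alphas x 6 even betas = 18 + 18 = 36.
components with irreducible characters: 36; plus the single component of reducible (abelian) characters: total 37.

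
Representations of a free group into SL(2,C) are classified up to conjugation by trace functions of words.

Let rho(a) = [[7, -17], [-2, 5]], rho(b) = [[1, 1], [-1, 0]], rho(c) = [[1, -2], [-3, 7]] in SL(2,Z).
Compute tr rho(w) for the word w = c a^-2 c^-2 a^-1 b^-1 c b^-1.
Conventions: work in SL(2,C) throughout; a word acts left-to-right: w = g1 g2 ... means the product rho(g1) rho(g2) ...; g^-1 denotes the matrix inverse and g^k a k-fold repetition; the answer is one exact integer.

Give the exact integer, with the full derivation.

rho(c) = [[1, -2], [-3, 7]]
... * rho(a^-1) = [[5, 17], [2, 7]]  ->  [[1, 3], [-1, -2]]
... * rho(a^-1) = [[5, 17], [2, 7]]  ->  [[11, 38], [-9, -31]]
... * rho(c^-1) = [[7, 2], [3, 1]]  ->  [[191, 60], [-156, -49]]
... * rho(c^-1) = [[7, 2], [3, 1]]  ->  [[1517, 442], [-1239, -361]]
... * rho(a^-1) = [[5, 17], [2, 7]]  ->  [[8469, 28883], [-6917, -23590]]
... * rho(b^-1) = [[0, -1], [1, 1]]  ->  [[28883, 20414], [-23590, -16673]]
... * rho(c) = [[1, -2], [-3, 7]]  ->  [[-32359, 85132], [26429, -69531]]
... * rho(b^-1) = [[0, -1], [1, 1]]  ->  [[85132, 117491], [-69531, -95960]]
tr = 85132 + -95960 = -10828

-10828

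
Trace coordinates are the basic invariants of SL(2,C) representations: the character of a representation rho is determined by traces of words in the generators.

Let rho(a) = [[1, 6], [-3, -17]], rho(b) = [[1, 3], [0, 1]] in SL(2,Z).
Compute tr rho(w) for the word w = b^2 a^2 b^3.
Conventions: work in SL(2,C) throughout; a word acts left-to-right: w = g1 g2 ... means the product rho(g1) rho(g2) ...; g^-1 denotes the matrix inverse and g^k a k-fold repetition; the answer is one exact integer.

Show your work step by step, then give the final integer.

rho(b) = [[1, 3], [0, 1]]
... * rho(b) = [[1, 3], [0, 1]]  ->  [[1, 6], [0, 1]]
... * rho(a) = [[1, 6], [-3, -17]]  ->  [[-17, -96], [-3, -17]]
... * rho(a) = [[1, 6], [-3, -17]]  ->  [[271, 1530], [48, 271]]
... * rho(b) = [[1, 3], [0, 1]]  ->  [[271, 2343], [48, 415]]
... * rho(b) = [[1, 3], [0, 1]]  ->  [[271, 3156], [48, 559]]
... * rho(b) = [[1, 3], [0, 1]]  ->  [[271, 3969], [48, 703]]
tr = 271 + 703 = 974

974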